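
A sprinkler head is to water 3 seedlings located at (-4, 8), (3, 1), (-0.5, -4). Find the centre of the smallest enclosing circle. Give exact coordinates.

(-2.25, 2)

Call the three points A, B, C in the order given.
Side lengths²: AB² = 98, AC² = 156.25, BC² = 37.25.
Since AC² = 156.25 ≥ 98 + 37.25 = 135.25, the angle opposite AC is not acute, so the smallest enclosing circle has AC as diameter.
Centre = midpoint of AC = (-2.25, 2), r² = 156.25/4 = 39.0625.
Centre = (-2.25, 2).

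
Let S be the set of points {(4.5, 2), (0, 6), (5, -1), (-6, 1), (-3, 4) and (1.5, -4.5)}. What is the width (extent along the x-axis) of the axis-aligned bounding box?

11

max x = 5, min x = -6, so width = 11.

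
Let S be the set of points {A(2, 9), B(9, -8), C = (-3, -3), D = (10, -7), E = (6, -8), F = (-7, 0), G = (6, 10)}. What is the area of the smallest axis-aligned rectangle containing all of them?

306

x ranges over [-7, 10], width 17.
y ranges over [-8, 10], height 18.
Area = 17 × 18 = 306.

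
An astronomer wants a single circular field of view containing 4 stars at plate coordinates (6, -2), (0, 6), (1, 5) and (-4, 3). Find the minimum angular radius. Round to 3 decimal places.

A smallest enclosing disk is always determined by at most three of the input points on its boundary.
The farthest pair is (6, -2)–(-4, 3) with squared distance 125. The circle on this segment as diameter has centre (1, 0.5) and r² = 125/4 = 31.25.
Check (0, 6): distance² to centre = 31.25 ≤ 31.25, so it lies inside.
All remaining points lie in this disk, and no smaller disk contains both endpoints, so this is the minimum enclosing circle.
r = √(31.25) ≈ 5.590.

5.590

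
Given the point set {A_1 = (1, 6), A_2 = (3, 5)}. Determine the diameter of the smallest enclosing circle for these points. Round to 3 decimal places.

2.236

The smallest circle enclosing two points has them as diameter endpoints.
Centre = midpoint = (2, 5.5); r² = |A_1A_2|²/4 = 5/4 = 1.25.
Diameter = 2r = 2√(1.25) ≈ 2.236.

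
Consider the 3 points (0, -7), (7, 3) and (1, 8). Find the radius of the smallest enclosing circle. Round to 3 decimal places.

Call the three points A, B, C in the order given.
Side lengths²: AB² = 149, AC² = 226, BC² = 61.
Since AC² = 226 ≥ 149 + 61 = 210, the angle opposite AC is not acute, so the smallest enclosing circle has AC as diameter.
Centre = midpoint of AC = (0.5, 0.5), r² = 226/4 = 56.5.
r = √(56.5) ≈ 7.517.

7.517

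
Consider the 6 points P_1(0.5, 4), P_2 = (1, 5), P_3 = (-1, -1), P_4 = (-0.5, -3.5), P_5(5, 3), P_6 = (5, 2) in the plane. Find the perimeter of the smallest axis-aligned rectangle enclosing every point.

Width = max x − min x = 5 − (-1) = 6.
Height = max y − min y = 5 − (-3.5) = 8.5.
Perimeter = 2(6 + 8.5) = 29.

29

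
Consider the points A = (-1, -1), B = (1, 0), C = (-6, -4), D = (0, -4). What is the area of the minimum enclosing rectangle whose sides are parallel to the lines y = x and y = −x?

33

In coordinates u = x + y, v = x − y the rectangle is axis-aligned; the map (x,y)→(u,v) scales areas by 2.
u-values: -2, 1, -10, -4; range = 1 − (-10) = 11.
v-values: 0, 1, -2, 4; range = 4 − (-2) = 6.
Area = (11 × 6) / 2 = 33.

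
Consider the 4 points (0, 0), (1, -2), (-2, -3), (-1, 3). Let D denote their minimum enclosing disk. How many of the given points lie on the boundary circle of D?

3

By Welzl's lemma the MEC is supported by two points (diametrically opposite) or three points (on a circumcircle).
The minimum enclosing circle is determined by three boundary points: (1, -2), (-2, -3), (-1, 3).
Their circumcentre is (-45/34, -1/34) with r² = 5365/578.
The farthest remaining point (0, 0) is at distance² 1013/578 ≤ 5365/578.
The points at distance exactly r from the centre are (1, -2), (-2, -3), (-1, 3) — 3 points.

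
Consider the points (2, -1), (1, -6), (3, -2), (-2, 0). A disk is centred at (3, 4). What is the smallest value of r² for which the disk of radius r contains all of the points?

104

The required radius is the distance from (3, 4) to the farthest point.
Squared distances: 26, 104, 36, 41.
Maximum is 104, attained at (1, -6).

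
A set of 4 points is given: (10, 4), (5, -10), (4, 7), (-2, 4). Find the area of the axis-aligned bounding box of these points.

x ranges over [-2, 10], width 12.
y ranges over [-10, 7], height 17.
Area = 12 × 17 = 204.

204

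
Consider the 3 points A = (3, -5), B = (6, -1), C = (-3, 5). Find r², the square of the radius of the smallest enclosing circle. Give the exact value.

Side lengths²: AB² = 25, AC² = 136, BC² = 117.
Since AC² = 136 < 117 + 25 = 142, the triangle is acute, so the smallest enclosing circle is the circumcircle.
Circumcentre = (5/18, 1/6), r² = 5525/162.

5525/162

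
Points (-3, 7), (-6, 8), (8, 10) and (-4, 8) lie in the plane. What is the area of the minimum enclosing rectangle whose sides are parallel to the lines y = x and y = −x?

96

In coordinates u = x + y, v = x − y the rectangle is axis-aligned; the map (x,y)→(u,v) scales areas by 2.
u-values: 4, 2, 18, 4; range = 18 − 2 = 16.
v-values: -10, -14, -2, -12; range = -2 − (-14) = 12.
Area = (16 × 12) / 2 = 96.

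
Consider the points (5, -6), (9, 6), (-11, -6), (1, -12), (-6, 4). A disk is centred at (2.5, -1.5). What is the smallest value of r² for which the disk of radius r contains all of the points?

The required radius is the distance from (2.5, -1.5) to the farthest point.
Squared distances: 26.5, 98.5, 202.5, 112.5, 102.5.
Maximum is 202.5, attained at (-11, -6).

202.5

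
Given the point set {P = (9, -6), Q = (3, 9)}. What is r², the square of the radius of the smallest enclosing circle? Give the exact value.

The smallest circle enclosing two points has them as diameter endpoints.
Centre = midpoint = (6, 1.5); r² = |PQ|²/4 = 261/4 = 65.25.

65.25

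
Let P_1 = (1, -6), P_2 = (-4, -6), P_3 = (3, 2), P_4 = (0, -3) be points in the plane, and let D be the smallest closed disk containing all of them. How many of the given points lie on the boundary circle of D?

2

By Welzl's lemma the MEC is supported by two points (diametrically opposite) or three points (on a circumcircle).
The farthest pair is P_2–P_3 with squared distance 113. The circle on this segment as diameter has centre (-0.5, -2) and r² = 113/4 = 28.25.
Check P_1: distance² to centre = 18.25 ≤ 28.25, so it lies inside.
All remaining points lie in this disk, and no smaller disk contains both endpoints, so this is the minimum enclosing circle.
The points at distance exactly r from the centre are P_2, P_3 — 2 points.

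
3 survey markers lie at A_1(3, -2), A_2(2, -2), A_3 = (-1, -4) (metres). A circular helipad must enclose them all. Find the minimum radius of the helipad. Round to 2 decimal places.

Side lengths²: A_1A_2² = 1, A_1A_3² = 20, A_2A_3² = 13.
Since A_1A_3² = 20 ≥ 13 + 1 = 14, the angle opposite A_1A_3 is not acute, so the smallest enclosing circle has A_1A_3 as diameter.
Centre = midpoint of A_1A_3 = (1, -3), r² = 20/4 = 5.
r = √5 ≈ 2.24.

2.24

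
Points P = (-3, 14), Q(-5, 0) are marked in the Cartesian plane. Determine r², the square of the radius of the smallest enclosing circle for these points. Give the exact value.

50

The smallest circle enclosing two points has them as diameter endpoints.
Centre = midpoint = (-4, 7); r² = |PQ|²/4 = 200/4 = 50.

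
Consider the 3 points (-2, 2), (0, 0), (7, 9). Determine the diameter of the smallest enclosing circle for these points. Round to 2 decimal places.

Call the three points A, B, C in the order given.
Side lengths²: AB² = 8, AC² = 130, BC² = 130.
Since BC² = 130 < 130 + 8 = 138, the triangle is acute, so the smallest enclosing circle is the circumcircle.
Circumcentre = (2.9375, 4.9375), r² = 33.0078125.
Diameter = 2r = 2√(33.0078125) ≈ 11.49.

11.49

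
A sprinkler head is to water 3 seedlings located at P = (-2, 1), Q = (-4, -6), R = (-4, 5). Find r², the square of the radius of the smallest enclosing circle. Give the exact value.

30.25

Side lengths²: PQ² = 53, PR² = 20, QR² = 121.
Since QR² = 121 ≥ 53 + 20 = 73, the angle opposite QR is not acute, so the smallest enclosing circle has QR as diameter.
Centre = midpoint of QR = (-4, -0.5), r² = 121/4 = 30.25.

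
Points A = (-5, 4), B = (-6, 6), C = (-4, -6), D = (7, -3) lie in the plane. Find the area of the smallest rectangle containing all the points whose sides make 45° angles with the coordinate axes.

154

In coordinates u = x + y, v = x − y the rectangle is axis-aligned; the map (x,y)→(u,v) scales areas by 2.
u-values: -1, 0, -10, 4; range = 4 − (-10) = 14.
v-values: -9, -12, 2, 10; range = 10 − (-12) = 22.
Area = (14 × 22) / 2 = 154.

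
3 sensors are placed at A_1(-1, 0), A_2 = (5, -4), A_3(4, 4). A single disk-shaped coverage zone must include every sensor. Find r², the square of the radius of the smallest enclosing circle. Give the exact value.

34645/1936

Side lengths²: A_1A_2² = 52, A_1A_3² = 41, A_2A_3² = 65.
Since A_2A_3² = 65 < 52 + 41 = 93, the triangle is acute, so the smallest enclosing circle is the circumcircle.
Circumcentre = (71/22, -7/44), r² = 34645/1936.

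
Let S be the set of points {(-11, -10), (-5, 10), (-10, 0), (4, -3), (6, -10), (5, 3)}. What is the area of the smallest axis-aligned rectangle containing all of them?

x ranges over [-11, 6], width 17.
y ranges over [-10, 10], height 20.
Area = 17 × 20 = 340.

340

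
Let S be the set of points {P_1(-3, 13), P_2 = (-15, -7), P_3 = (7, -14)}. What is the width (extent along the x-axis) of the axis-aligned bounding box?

max x = 7, min x = -15, so width = 22.

22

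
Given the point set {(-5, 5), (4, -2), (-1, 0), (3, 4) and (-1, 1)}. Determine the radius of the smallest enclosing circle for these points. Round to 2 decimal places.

5.70

The farthest pair is (-5, 5)–(4, -2) with squared distance 130. The circle on this segment as diameter has centre (-0.5, 1.5) and r² = 130/4 = 32.5.
Check (-1, 0): distance² to centre = 2.5 ≤ 32.5, so it lies inside.
All remaining points lie in this disk, and no smaller disk contains both endpoints, so this is the minimum enclosing circle.
r = √(32.5) ≈ 5.70.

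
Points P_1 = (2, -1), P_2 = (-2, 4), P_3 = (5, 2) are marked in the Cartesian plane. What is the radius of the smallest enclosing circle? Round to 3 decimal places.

3.662

Side lengths²: P_1P_2² = 41, P_1P_3² = 18, P_2P_3² = 53.
Since P_2P_3² = 53 < 41 + 18 = 59, the triangle is acute, so the smallest enclosing circle is the circumcircle.
Circumcentre = (25/18, 47/18), r² = 2173/162.
r = √(2173/162) ≈ 3.662.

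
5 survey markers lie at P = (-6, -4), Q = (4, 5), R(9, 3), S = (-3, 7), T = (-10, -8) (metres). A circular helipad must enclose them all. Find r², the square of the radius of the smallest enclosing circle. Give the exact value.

The minimum enclosing circle of a finite set is fixed by two of the points (as a diameter) or three (as a circumcircle).
The farthest pair is R–T with squared distance 482. The circle on this segment as diameter has centre (-0.5, -2.5) and r² = 482/4 = 120.5.
Check P: distance² to centre = 32.5 ≤ 120.5, so it lies inside.
All remaining points lie in this disk, and no smaller disk contains both endpoints, so this is the minimum enclosing circle.

120.5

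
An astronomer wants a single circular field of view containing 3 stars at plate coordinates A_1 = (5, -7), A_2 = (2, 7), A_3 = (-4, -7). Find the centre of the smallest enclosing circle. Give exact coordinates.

(0.5, -9/14)

Side lengths²: A_1A_2² = 205, A_1A_3² = 81, A_2A_3² = 232.
Since A_2A_3² = 232 < 205 + 81 = 286, the triangle is acute, so the smallest enclosing circle is the circumcircle.
Circumcentre = (0.5, -9/14), r² = 5945/98.
Centre = (0.5, -9/14).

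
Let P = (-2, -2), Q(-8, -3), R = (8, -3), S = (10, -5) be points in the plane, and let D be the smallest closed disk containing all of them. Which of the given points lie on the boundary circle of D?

By Welzl's lemma the MEC is supported by two points (diametrically opposite) or three points (on a circumcircle).
The farthest pair is Q–S with squared distance 328. The circle on this segment as diameter has centre (1, -4) and r² = 328/4 = 82.
Check P: distance² to centre = 13 ≤ 82, so it lies inside.
All remaining points lie in this disk, and no smaller disk contains both endpoints, so this is the minimum enclosing circle.
The points at distance exactly r from the centre are Q, S — 2 points.

Q, S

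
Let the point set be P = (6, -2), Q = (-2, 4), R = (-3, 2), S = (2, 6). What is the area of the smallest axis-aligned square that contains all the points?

81

The bounding box has width 9 and height 8.
An axis-aligned square enclosing the set must have side ≥ max(width, height).
So the minimum side is max(9, 8) = 9.
Area = 9² = 81.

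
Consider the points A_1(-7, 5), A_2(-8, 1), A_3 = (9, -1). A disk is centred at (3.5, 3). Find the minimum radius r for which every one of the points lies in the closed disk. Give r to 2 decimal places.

11.67

The required radius is the distance from (3.5, 3) to the farthest point.
Squared distances: 114.25, 136.25, 46.25.
Maximum is 136.25, attained at A_2.
r = √(136.25) ≈ 11.67.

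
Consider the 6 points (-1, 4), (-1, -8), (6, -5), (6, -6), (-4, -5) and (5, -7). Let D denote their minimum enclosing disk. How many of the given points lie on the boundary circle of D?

3

By Welzl's lemma the MEC is supported by two points (diametrically opposite) or three points (on a circumcircle).
The minimum enclosing circle is determined by three boundary points: (-1, 4), (-1, -8), (5, -7).
Their circumcentre is (13/12, -2) with r² = 5809/144.
The farthest remaining point (6, -6) is at distance² 5785/144 ≤ 5809/144.
The points at distance exactly r from the centre are (-1, 4), (-1, -8), (5, -7) — 3 points.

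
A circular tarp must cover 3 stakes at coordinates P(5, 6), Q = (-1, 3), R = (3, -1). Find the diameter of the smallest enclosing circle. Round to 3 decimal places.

Side lengths²: PQ² = 45, PR² = 53, QR² = 32.
Since PR² = 53 < 45 + 32 = 77, the triangle is acute, so the smallest enclosing circle is the circumcircle.
Circumcentre = (17/6, 17/6), r² = 265/18.
Diameter = 2r = 2√(265/18) ≈ 7.674.

7.674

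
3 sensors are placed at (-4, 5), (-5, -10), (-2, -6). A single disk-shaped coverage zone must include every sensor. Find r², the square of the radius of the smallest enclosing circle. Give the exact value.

56.5

Call the three points A, B, C in the order given.
Side lengths²: AB² = 226, AC² = 125, BC² = 25.
Since AB² = 226 ≥ 125 + 25 = 150, the angle opposite AB is not acute, so the smallest enclosing circle has AB as diameter.
Centre = midpoint of AB = (-4.5, -2.5), r² = 226/4 = 56.5.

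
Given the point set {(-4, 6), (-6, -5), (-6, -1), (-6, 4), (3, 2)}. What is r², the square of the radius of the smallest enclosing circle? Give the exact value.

21125/578

By Welzl's lemma the MEC is supported by two points (diametrically opposite) or three points (on a circumcircle).
The minimum enclosing circle is determined by three boundary points: (-4, 6), (-6, -5), (3, 2).
Their circumcentre is (-93/34, 3/34) with r² = 21125/578.
The farthest remaining point (-6, 4) is at distance² 15005/578 ≤ 21125/578.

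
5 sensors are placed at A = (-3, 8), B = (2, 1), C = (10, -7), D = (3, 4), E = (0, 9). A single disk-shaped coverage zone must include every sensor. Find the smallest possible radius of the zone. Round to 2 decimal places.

9.92

The farthest pair is A–C with squared distance 394. The circle on this segment as diameter has centre (3.5, 0.5) and r² = 394/4 = 98.5.
Check B: distance² to centre = 2.5 ≤ 98.5, so it lies inside.
All remaining points lie in this disk, and no smaller disk contains both endpoints, so this is the minimum enclosing circle.
r = √(98.5) ≈ 9.92.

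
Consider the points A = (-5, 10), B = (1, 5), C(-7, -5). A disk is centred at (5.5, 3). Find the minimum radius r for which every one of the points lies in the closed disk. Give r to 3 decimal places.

14.841

The required radius is the distance from (5.5, 3) to the farthest point.
Squared distances: 159.25, 24.25, 220.25.
Maximum is 220.25, attained at C.
r = √(220.25) ≈ 14.841.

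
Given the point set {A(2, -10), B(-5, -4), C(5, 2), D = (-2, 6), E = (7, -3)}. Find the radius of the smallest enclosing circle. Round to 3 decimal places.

8.246

The farthest pair is A–D with squared distance 272. The circle on this segment as diameter has centre (0, -2) and r² = 272/4 = 68.
Check B: distance² to centre = 29 ≤ 68, so it lies inside.
All remaining points lie in this disk, and no smaller disk contains both endpoints, so this is the minimum enclosing circle.
r = √68 ≈ 8.246.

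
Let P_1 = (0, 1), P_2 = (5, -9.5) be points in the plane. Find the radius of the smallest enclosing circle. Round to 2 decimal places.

The smallest circle enclosing two points has them as diameter endpoints.
Centre = midpoint = (2.5, -4.25); r² = |P_1P_2|²/4 = 135.25/4 = 33.8125.
r = √(33.8125) ≈ 5.81.

5.81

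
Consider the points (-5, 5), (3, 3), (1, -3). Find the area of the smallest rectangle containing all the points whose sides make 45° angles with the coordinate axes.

56

In coordinates u = x + y, v = x − y the rectangle is axis-aligned; the map (x,y)→(u,v) scales areas by 2.
u-values: 0, 6, -2; range = 6 − (-2) = 8.
v-values: -10, 0, 4; range = 4 − (-10) = 14.
Area = (8 × 14) / 2 = 56.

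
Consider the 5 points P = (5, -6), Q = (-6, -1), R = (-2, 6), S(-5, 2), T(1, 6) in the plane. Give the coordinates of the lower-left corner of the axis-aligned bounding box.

(-6, -6)

x-range [-6, 5], y-range [-6, 6].
The lower-left corner is (-6, -6).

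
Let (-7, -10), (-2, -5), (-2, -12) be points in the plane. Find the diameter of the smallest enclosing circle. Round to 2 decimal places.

Call the three points A, B, C in the order given.
Side lengths²: AB² = 50, AC² = 29, BC² = 49.
Since AB² = 50 < 49 + 29 = 78, the triangle is acute, so the smallest enclosing circle is the circumcircle.
Circumcentre = (-3.5, -8.5), r² = 14.5.
Diameter = 2r = 2√(14.5) ≈ 7.62.

7.62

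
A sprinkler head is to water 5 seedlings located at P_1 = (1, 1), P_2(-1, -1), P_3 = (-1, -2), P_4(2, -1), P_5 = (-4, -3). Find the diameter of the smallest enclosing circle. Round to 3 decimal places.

6.468

By Welzl's lemma the MEC is supported by two points (diametrically opposite) or three points (on a circumcircle).
The minimum enclosing circle is determined by three boundary points: P_1, P_4, P_5.
Their circumcentre is (-17/14, -19/14) with r² = 1025/98.
The farthest remaining point P_3 is at distance² 45/98 ≤ 1025/98.
Diameter = 2r = 2√(1025/98) ≈ 6.468.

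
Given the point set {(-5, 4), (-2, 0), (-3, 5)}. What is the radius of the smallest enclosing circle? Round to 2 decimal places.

Call the three points A, B, C in the order given.
Side lengths²: AB² = 25, AC² = 5, BC² = 26.
Since BC² = 26 < 25 + 5 = 30, the triangle is acute, so the smallest enclosing circle is the circumcircle.
Circumcentre = (-65/22, 53/22), r² = 1625/242.
r = √(1625/242) ≈ 2.59.

2.59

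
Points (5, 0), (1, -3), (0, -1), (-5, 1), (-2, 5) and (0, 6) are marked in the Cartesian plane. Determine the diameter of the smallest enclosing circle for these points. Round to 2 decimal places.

10.09

A smallest enclosing disk is always determined by at most three of the input points on its boundary.
The minimum enclosing circle is determined by three boundary points: (5, 0), (-5, 1), (0, 6).
Their circumcentre is (1/22, 21/22) with r² = 6161/242.
The farthest remaining point (-2, 5) is at distance² 4973/242 ≤ 6161/242.
Diameter = 2r = 2√(6161/242) ≈ 10.09.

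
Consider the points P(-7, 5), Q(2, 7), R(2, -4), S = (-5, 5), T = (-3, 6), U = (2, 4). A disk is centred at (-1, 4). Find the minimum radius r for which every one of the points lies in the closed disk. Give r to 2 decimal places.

The required radius is the distance from (-1, 4) to the farthest point.
Squared distances: 37, 18, 73, 17, 8, 9.
Maximum is 73, attained at R.
r = √73 ≈ 8.54.

8.54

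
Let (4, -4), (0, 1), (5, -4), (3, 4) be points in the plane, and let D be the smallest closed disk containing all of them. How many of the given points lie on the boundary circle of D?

A smallest enclosing disk is always determined by at most three of the input points on its boundary.
The farthest pair is (5, -4)–(3, 4) with squared distance 68. The circle on this segment as diameter has centre (4, 0) and r² = 68/4 = 17.
Check (4, -4): distance² to centre = 16 ≤ 17, so it lies inside.
All remaining points lie in this disk, and no smaller disk contains both endpoints, so this is the minimum enclosing circle.
The points at distance exactly r from the centre are (0, 1), (5, -4), (3, 4) — 3 points.

3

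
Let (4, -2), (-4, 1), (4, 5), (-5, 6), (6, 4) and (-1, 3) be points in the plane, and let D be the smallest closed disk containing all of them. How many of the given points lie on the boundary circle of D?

The minimum enclosing circle is determined by three boundary points: (4, -2), (-5, 6), (6, 4).
Their circumcentre is (1/14, 37/14) with r² = 3625/98.
The farthest remaining point (4, 5) is at distance² 2057/98 ≤ 3625/98.
The points at distance exactly r from the centre are (4, -2), (-5, 6), (6, 4) — 3 points.

3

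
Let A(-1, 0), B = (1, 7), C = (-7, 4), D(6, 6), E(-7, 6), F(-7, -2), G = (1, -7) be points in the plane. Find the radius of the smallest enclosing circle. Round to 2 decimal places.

8.18

A smallest enclosing disk is always determined by at most three of the input points on its boundary.
The minimum enclosing circle is determined by three boundary points: D, E, G.
Their circumcentre is (-0.5, 27/26) with r² = 22601/338.
The farthest remaining point F is at distance² 17401/338 ≤ 22601/338.
r = √(22601/338) ≈ 8.18.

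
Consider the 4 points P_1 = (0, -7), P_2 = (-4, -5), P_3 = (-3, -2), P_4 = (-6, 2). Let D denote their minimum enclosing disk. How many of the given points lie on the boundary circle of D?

2

A smallest enclosing disk is always determined by at most three of the input points on its boundary.
The farthest pair is P_1–P_4 with squared distance 117. The circle on this segment as diameter has centre (-3, -2.5) and r² = 117/4 = 29.25.
Check P_2: distance² to centre = 7.25 ≤ 29.25, so it lies inside.
All remaining points lie in this disk, and no smaller disk contains both endpoints, so this is the minimum enclosing circle.
The points at distance exactly r from the centre are P_1, P_4 — 2 points.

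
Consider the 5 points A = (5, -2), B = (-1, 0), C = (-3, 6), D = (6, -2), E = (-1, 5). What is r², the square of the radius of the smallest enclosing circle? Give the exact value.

36.25

The minimum enclosing circle of a finite set is fixed by two of the points (as a diameter) or three (as a circumcircle).
The farthest pair is C–D with squared distance 145. The circle on this segment as diameter has centre (1.5, 2) and r² = 145/4 = 36.25.
Check A: distance² to centre = 28.25 ≤ 36.25, so it lies inside.
All remaining points lie in this disk, and no smaller disk contains both endpoints, so this is the minimum enclosing circle.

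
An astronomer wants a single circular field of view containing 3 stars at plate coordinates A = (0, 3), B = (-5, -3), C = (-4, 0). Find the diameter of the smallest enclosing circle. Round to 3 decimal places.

Side lengths²: AB² = 61, AC² = 25, BC² = 10.
Since AB² = 61 ≥ 25 + 10 = 35, the angle opposite AB is not acute, so the smallest enclosing circle has AB as diameter.
Centre = midpoint of AB = (-2.5, 0), r² = 61/4 = 15.25.
Diameter = 2r = 2√(15.25) ≈ 7.810.

7.810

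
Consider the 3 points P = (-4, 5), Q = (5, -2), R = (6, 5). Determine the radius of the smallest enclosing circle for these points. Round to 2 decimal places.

Side lengths²: PQ² = 130, PR² = 100, QR² = 50.
Since PQ² = 130 < 100 + 50 = 150, the triangle is acute, so the smallest enclosing circle is the circumcircle.
Circumcentre = (1, 15/7), r² = 1625/49.
r = √(1625/49) ≈ 5.76.

5.76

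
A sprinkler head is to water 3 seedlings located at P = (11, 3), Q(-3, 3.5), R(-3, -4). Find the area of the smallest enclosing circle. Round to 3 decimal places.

192.668

Side lengths²: PQ² = 196.25, PR² = 245, QR² = 56.25.
Since PR² = 245 < 196.25 + 56.25 = 252.5, the triangle is acute, so the smallest enclosing circle is the circumcircle.
Circumcentre = (3.875, -0.25), r² = 61.328125.
Area = π·r² = π·61.328125 ≈ 192.668.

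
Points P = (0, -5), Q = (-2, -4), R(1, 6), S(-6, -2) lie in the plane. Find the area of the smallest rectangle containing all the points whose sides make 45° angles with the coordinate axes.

In coordinates u = x + y, v = x − y the rectangle is axis-aligned; the map (x,y)→(u,v) scales areas by 2.
u-values: -5, -6, 7, -8; range = 7 − (-8) = 15.
v-values: 5, 2, -5, -4; range = 5 − (-5) = 10.
Area = (15 × 10) / 2 = 75.

75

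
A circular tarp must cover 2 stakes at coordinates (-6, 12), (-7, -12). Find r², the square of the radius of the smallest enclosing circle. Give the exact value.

The smallest circle enclosing two points has them as diameter endpoints.
Centre = midpoint = (-6.5, 0); r² = |(-6, 12)−(-7, -12)|²/4 = 577/4 = 144.25.

144.25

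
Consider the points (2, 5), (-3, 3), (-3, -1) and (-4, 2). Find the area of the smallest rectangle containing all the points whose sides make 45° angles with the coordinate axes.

In coordinates u = x + y, v = x − y the rectangle is axis-aligned; the map (x,y)→(u,v) scales areas by 2.
u-values: 7, 0, -4, -2; range = 7 − (-4) = 11.
v-values: -3, -6, -2, -6; range = -2 − (-6) = 4.
Area = (11 × 4) / 2 = 22.

22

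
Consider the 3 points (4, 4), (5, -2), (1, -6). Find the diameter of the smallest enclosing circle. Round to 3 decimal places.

Call the three points A, B, C in the order given.
Side lengths²: AB² = 37, AC² = 109, BC² = 32.
Since AC² = 109 ≥ 37 + 32 = 69, the angle opposite AC is not acute, so the smallest enclosing circle has AC as diameter.
Centre = midpoint of AC = (2.5, -1), r² = 109/4 = 27.25.
Diameter = 2r = 2√(27.25) ≈ 10.440.

10.440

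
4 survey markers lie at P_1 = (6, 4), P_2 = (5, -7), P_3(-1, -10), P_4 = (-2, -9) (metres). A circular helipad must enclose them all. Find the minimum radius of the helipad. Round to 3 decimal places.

7.826

By Welzl's lemma the MEC is supported by two points (diametrically opposite) or three points (on a circumcircle).
The farthest pair is P_1–P_3 with squared distance 245. The circle on this segment as diameter has centre (2.5, -3) and r² = 245/4 = 61.25.
Check P_2: distance² to centre = 22.25 ≤ 61.25, so it lies inside.
All remaining points lie in this disk, and no smaller disk contains both endpoints, so this is the minimum enclosing circle.
r = √(61.25) ≈ 7.826.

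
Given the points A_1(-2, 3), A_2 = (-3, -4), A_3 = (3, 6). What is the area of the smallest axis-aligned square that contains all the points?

The bounding box has width 6 and height 10.
An axis-aligned square enclosing the set must have side ≥ max(width, height).
So the minimum side is max(6, 10) = 10.
Area = 10² = 100.

100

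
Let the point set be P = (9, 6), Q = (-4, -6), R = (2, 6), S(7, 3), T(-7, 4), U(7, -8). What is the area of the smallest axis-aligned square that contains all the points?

The bounding box has width 16 and height 14.
An axis-aligned square enclosing the set must have side ≥ max(width, height).
So the minimum side is max(16, 14) = 16.
Area = 16² = 256.

256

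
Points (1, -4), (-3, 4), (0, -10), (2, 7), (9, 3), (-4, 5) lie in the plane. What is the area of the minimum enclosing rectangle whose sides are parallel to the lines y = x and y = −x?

209

In coordinates u = x + y, v = x − y the rectangle is axis-aligned; the map (x,y)→(u,v) scales areas by 2.
u-values: -3, 1, -10, 9, 12, 1; range = 12 − (-10) = 22.
v-values: 5, -7, 10, -5, 6, -9; range = 10 − (-9) = 19.
Area = (22 × 19) / 2 = 209.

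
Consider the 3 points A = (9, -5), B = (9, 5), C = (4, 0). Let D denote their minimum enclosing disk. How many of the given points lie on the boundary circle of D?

Side lengths²: AB² = 100, AC² = 50, BC² = 50.
Since AB² = 100 ≥ 50 + 50 = 100, the angle opposite AB is not acute, so the smallest enclosing circle has AB as diameter.
Centre = midpoint of AB = (9, 0), r² = 100/4 = 25.
The points at distance exactly r from the centre are A, B, C — 3 points.

3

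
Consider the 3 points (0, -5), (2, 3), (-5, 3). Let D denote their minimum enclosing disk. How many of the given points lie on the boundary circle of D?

Call the three points A, B, C in the order given.
Side lengths²: AB² = 68, AC² = 89, BC² = 49.
Since AC² = 89 < 68 + 49 = 117, the triangle is acute, so the smallest enclosing circle is the circumcircle.
Circumcentre = (-1.5, -0.375), r² = 23.640625.
The points at distance exactly r from the centre are (0, -5), (2, 3), (-5, 3) — 3 points.

3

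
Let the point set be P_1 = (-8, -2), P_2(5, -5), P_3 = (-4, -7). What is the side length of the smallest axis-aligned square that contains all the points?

13

The bounding box has width 13 and height 5.
An axis-aligned square enclosing the set must have side ≥ max(width, height).
So the minimum side is max(13, 5) = 13.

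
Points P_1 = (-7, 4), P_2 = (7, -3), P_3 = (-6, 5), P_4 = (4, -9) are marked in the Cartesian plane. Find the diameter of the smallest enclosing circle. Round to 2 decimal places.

17.20

A smallest enclosing disk is always determined by at most three of the input points on its boundary.
The farthest pair is P_3–P_4 with squared distance 296. The circle on this segment as diameter has centre (-1, -2) and r² = 296/4 = 74.
Check P_1: distance² to centre = 72 ≤ 74, so it lies inside.
All remaining points lie in this disk, and no smaller disk contains both endpoints, so this is the minimum enclosing circle.
Diameter = 2r = 2√74 ≈ 17.20.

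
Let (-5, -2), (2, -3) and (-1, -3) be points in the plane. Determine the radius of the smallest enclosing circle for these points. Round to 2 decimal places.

3.54

Call the three points A, B, C in the order given.
Side lengths²: AB² = 50, AC² = 17, BC² = 9.
Since AB² = 50 ≥ 17 + 9 = 26, the angle opposite AB is not acute, so the smallest enclosing circle has AB as diameter.
Centre = midpoint of AB = (-1.5, -2.5), r² = 50/4 = 12.5.
r = √(12.5) ≈ 3.54.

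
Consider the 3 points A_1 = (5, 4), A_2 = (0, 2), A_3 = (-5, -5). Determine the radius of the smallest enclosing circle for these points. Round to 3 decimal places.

Side lengths²: A_1A_2² = 29, A_1A_3² = 181, A_2A_3² = 74.
Since A_1A_3² = 181 ≥ 74 + 29 = 103, the angle opposite A_1A_3 is not acute, so the smallest enclosing circle has A_1A_3 as diameter.
Centre = midpoint of A_1A_3 = (0, -0.5), r² = 181/4 = 45.25.
r = √(45.25) ≈ 6.727.

6.727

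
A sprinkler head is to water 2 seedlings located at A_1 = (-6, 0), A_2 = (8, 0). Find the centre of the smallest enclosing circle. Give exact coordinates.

(1, 0)

The smallest circle enclosing two points has them as diameter endpoints.
Centre = midpoint = (1, 0); r² = |A_1A_2|²/4 = 196/4 = 49.
Centre = (1, 0).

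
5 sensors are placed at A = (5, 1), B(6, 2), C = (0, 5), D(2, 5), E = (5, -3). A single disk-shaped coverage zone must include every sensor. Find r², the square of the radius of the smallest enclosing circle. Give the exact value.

22.25

The farthest pair is C–E with squared distance 89. The circle on this segment as diameter has centre (2.5, 1) and r² = 89/4 = 22.25.
Check A: distance² to centre = 6.25 ≤ 22.25, so it lies inside.
All remaining points lie in this disk, and no smaller disk contains both endpoints, so this is the minimum enclosing circle.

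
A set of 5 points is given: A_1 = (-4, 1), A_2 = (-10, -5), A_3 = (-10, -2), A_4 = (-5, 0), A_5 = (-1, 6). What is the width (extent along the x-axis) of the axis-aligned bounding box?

max x = -1, min x = -10, so width = 9.

9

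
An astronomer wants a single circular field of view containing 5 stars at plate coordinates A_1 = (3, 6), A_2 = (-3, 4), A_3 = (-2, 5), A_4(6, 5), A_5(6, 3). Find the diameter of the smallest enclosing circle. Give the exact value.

82/9

The minimum enclosing circle is determined by three boundary points: A_2, A_4, A_5.
Their circumcentre is (14/9, 4) with r² = 1681/81.
The farthest remaining point A_3 is at distance² 1105/81 ≤ 1681/81.
Diameter = 2r = 2√(1681/81) = 82/9.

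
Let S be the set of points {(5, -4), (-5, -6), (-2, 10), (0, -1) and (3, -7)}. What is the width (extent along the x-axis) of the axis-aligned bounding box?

10

max x = 5, min x = -5, so width = 10.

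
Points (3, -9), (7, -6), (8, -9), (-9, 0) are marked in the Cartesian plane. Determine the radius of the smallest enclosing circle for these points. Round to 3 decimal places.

9.618

The minimum enclosing circle of a finite set is fixed by two of the points (as a diameter) or three (as a circumcircle).
The farthest pair is (8, -9)–(-9, 0) with squared distance 370. The circle on this segment as diameter has centre (-0.5, -4.5) and r² = 370/4 = 92.5.
Check (3, -9): distance² to centre = 32.5 ≤ 92.5, so it lies inside.
All remaining points lie in this disk, and no smaller disk contains both endpoints, so this is the minimum enclosing circle.
r = √(92.5) ≈ 9.618.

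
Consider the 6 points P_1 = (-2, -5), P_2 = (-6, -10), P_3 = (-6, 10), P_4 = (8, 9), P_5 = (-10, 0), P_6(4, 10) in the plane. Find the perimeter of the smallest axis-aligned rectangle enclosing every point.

76

Width = max x − min x = 8 − (-10) = 18.
Height = max y − min y = 10 − (-10) = 20.
Perimeter = 2(18 + 20) = 76.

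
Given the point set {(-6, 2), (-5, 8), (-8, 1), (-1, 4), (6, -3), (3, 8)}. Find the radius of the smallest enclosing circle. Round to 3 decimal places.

7.841

A smallest enclosing disk is always determined by at most three of the input points on its boundary.
The minimum enclosing circle is determined by three boundary points: (-5, 8), (-8, 1), (6, -3).
Their circumcentre is (-0.2, 1.8) with r² = 61.48.
The farthest remaining point (3, 8) is at distance² 48.68 ≤ 61.48.
r = √(61.48) ≈ 7.841.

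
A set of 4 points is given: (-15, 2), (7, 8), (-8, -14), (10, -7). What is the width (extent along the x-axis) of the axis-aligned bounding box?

25

max x = 10, min x = -15, so width = 25.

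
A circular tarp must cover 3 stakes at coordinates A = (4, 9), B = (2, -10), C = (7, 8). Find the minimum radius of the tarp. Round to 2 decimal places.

Side lengths²: AB² = 365, AC² = 10, BC² = 349.
Since AB² = 365 ≥ 349 + 10 = 359, the angle opposite AB is not acute, so the smallest enclosing circle has AB as diameter.
Centre = midpoint of AB = (3, -0.5), r² = 365/4 = 91.25.
r = √(91.25) ≈ 9.55.

9.55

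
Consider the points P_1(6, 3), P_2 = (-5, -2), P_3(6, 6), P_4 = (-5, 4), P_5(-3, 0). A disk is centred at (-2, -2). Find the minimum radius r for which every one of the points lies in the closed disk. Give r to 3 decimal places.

The required radius is the distance from (-2, -2) to the farthest point.
Squared distances: 89, 9, 128, 45, 5.
Maximum is 128, attained at P_3.
r = √128 ≈ 11.314.

11.314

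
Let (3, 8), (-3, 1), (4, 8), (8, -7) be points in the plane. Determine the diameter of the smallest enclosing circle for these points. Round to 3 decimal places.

By Welzl's lemma the MEC is supported by two points (diametrically opposite) or three points (on a circumcircle).
The minimum enclosing circle is determined by three boundary points: (3, 8), (-3, 1), (8, -7).
Their circumcentre is (4.9, 0.3) with r² = 62.9.
The farthest remaining point (4, 8) is at distance² 60.1 ≤ 62.9.
Diameter = 2r = 2√(62.9) ≈ 15.862.

15.862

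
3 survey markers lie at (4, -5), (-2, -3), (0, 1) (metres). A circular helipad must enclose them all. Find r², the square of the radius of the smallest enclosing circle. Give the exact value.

Call the three points A, B, C in the order given.
Side lengths²: AB² = 40, AC² = 52, BC² = 20.
Since AC² = 52 < 40 + 20 = 60, the triangle is acute, so the smallest enclosing circle is the circumcircle.
Circumcentre = (11/7, -16/7), r² = 650/49.

650/49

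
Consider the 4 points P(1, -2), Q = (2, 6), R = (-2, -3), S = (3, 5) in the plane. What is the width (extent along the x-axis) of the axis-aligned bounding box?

5

max x = 3, min x = -2, so width = 5.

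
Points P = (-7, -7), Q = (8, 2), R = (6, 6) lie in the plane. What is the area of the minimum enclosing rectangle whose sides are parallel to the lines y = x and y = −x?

78

In coordinates u = x + y, v = x − y the rectangle is axis-aligned; the map (x,y)→(u,v) scales areas by 2.
u-values: -14, 10, 12; range = 12 − (-14) = 26.
v-values: 0, 6, 0; range = 6 − 0 = 6.
Area = (26 × 6) / 2 = 78.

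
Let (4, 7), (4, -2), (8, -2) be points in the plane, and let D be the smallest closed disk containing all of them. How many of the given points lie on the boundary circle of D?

3

Call the three points A, B, C in the order given.
Side lengths²: AB² = 81, AC² = 97, BC² = 16.
Since AC² = 97 ≥ 81 + 16 = 97, the angle opposite AC is not acute, so the smallest enclosing circle has AC as diameter.
Centre = midpoint of AC = (6, 2.5), r² = 97/4 = 24.25.
The points at distance exactly r from the centre are (4, 7), (4, -2), (8, -2) — 3 points.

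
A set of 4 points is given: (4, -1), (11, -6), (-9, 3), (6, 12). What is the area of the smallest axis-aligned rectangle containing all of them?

360

x ranges over [-9, 11], width 20.
y ranges over [-6, 12], height 18.
Area = 20 × 18 = 360.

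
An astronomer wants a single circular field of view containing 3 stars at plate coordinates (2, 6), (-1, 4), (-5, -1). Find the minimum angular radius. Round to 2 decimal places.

4.95

Call the three points A, B, C in the order given.
Side lengths²: AB² = 13, AC² = 98, BC² = 41.
Since AC² = 98 ≥ 41 + 13 = 54, the angle opposite AC is not acute, so the smallest enclosing circle has AC as diameter.
Centre = midpoint of AC = (-1.5, 2.5), r² = 98/4 = 24.5.
r = √(24.5) ≈ 4.95.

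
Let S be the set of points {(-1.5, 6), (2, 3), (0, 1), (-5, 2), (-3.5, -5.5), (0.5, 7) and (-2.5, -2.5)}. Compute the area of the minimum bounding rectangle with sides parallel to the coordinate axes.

x ranges over [-5, 2], width 7.
y ranges over [-5.5, 7], height 12.5.
Area = 7 × 12.5 = 87.5.

87.5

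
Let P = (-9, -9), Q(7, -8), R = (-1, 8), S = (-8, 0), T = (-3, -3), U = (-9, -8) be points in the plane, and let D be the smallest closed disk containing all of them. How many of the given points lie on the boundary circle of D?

A smallest enclosing disk is always determined by at most three of the input points on its boundary.
The minimum enclosing circle is determined by three boundary points: P, Q, R.
Their circumcentre is (-46/33, -145/66) with r² = 453605/4356.
The farthest remaining point U is at distance² 398693/4356 ≤ 453605/4356.
The points at distance exactly r from the centre are P, Q, R — 3 points.

3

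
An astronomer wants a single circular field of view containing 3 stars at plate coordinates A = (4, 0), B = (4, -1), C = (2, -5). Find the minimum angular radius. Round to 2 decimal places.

Side lengths²: AB² = 1, AC² = 29, BC² = 20.
Since AC² = 29 ≥ 20 + 1 = 21, the angle opposite AC is not acute, so the smallest enclosing circle has AC as diameter.
Centre = midpoint of AC = (3, -2.5), r² = 29/4 = 7.25.
r = √(7.25) ≈ 2.69.

2.69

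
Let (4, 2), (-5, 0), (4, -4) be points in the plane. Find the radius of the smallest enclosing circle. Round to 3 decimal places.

Call the three points A, B, C in the order given.
Side lengths²: AB² = 85, AC² = 36, BC² = 97.
Since BC² = 97 < 85 + 36 = 121, the triangle is acute, so the smallest enclosing circle is the circumcircle.
Circumcentre = (-1/18, -1), r² = 8245/324.
r = √(8245/324) ≈ 5.045.

5.045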